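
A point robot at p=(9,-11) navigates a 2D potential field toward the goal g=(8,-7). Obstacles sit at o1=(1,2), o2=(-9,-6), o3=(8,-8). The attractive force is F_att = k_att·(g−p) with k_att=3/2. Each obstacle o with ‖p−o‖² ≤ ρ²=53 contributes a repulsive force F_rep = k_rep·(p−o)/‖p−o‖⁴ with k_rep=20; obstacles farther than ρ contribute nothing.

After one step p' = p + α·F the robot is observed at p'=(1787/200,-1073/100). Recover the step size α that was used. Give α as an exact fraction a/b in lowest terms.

α = 1/20

F_att = 3/2·(g−p) = 3/2·(-1,4) = (-1.5000,6.0000)
o1: d²=233 > ρ²=53 → inactive
o2: d²=349 > ρ²=53 → inactive
o3: d²=10 ≤ ρ²=53; F_rep = 20·(1,-3)/10² = (0.2000,-0.6000)
F = F_att + ΣF_rep = (-1.3000,5.4000)
Δp = p'−p = (-0.0650,0.2700); α = Δx/Fx = (-13/200) / (-13/10) = 1/20
check: Δy/Fy = (27/100) / (27/5) = 1/20 ✓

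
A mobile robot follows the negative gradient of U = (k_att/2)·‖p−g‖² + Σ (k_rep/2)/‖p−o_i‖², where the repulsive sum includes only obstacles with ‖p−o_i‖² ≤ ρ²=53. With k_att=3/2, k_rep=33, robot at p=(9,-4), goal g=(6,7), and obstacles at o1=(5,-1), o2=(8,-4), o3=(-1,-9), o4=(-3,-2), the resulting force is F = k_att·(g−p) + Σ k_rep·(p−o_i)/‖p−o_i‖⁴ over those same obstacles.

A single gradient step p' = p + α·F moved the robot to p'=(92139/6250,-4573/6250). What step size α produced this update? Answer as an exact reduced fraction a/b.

F_att = 3/2·(g−p) = 3/2·(-3,11) = (-4.5000,16.5000)
o1: d²=25 ≤ ρ²=53; F_rep = 33·(4,-3)/25² = (0.2112,-0.1584)
o2: d²=1 ≤ ρ²=53; F_rep = 33·(1,0)/1² = (33.0000,0.0000)
o3: d²=125 > ρ²=53 → inactive
o4: d²=148 > ρ²=53 → inactive
F = F_att + ΣF_rep = (28.7112,16.3416)
Δp = p'−p = (5.7422,3.2683); α = Δx/Fx = (35889/6250) / (35889/1250) = 1/5
check: Δy/Fy = (20427/6250) / (20427/1250) = 1/5 ✓

α = 1/5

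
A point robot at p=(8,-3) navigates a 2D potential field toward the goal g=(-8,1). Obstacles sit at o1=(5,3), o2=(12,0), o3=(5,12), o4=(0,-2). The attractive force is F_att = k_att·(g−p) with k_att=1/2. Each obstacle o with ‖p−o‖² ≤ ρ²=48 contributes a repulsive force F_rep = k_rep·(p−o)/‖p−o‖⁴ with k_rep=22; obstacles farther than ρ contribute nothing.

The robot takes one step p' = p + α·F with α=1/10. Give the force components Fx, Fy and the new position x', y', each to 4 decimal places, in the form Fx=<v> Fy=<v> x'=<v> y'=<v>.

Fx=-8.1082 Fy=1.8292 x'=7.1892 y'=-2.8171

F_att = 1/2·(g−p) = 1/2·(-16,4) = (-8.0000,2.0000)
o1: d²=45 ≤ ρ²=48; F_rep = 22·(3,-6)/45² = (0.0326,-0.0652)
o2: d²=25 ≤ ρ²=48; F_rep = 22·(-4,-3)/25² = (-0.1408,-0.1056)
o3: d²=234 > ρ²=48 → inactive
o4: d²=65 > ρ²=48 → inactive
F = F_att + ΣF_rep = (-8.1082,1.8292)
p' = p + 1/10·F = (7.1892,-2.8171)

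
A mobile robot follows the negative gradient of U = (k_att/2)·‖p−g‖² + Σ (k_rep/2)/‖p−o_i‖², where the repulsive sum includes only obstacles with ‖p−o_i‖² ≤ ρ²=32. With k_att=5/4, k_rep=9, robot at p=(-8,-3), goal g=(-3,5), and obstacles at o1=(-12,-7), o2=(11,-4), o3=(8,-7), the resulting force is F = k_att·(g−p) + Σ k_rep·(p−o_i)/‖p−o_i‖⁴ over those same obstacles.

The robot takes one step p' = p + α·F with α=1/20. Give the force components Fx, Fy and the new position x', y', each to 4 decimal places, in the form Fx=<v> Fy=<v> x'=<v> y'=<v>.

Fx=6.2852 Fy=10.0352 x'=-7.6857 y'=-2.4982

F_att = 5/4·(g−p) = 5/4·(5,8) = (6.2500,10.0000)
o1: d²=32 ≤ ρ²=32; F_rep = 9·(4,4)/32² = (0.0352,0.0352)
o2: d²=362 > ρ²=32 → inactive
o3: d²=272 > ρ²=32 → inactive
F = F_att + ΣF_rep = (6.2852,10.0352)
p' = p + 1/20·F = (-7.6857,-2.4982)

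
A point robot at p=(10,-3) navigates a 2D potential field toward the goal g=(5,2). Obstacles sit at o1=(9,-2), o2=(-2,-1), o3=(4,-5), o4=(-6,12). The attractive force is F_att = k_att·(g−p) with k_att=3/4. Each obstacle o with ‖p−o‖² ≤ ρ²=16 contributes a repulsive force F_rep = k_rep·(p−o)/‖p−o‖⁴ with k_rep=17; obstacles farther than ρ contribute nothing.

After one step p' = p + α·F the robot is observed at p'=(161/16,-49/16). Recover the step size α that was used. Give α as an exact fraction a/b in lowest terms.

α = 1/8

F_att = 3/4·(g−p) = 3/4·(-5,5) = (-3.7500,3.7500)
o1: d²=2 ≤ ρ²=16; F_rep = 17·(1,-1)/2² = (4.2500,-4.2500)
o2: d²=148 > ρ²=16 → inactive
o3: d²=40 > ρ²=16 → inactive
o4: d²=481 > ρ²=16 → inactive
F = F_att + ΣF_rep = (0.5000,-0.5000)
Δp = p'−p = (0.0625,-0.0625); α = Δx/Fx = (1/16) / (1/2) = 1/8
check: Δy/Fy = (-1/16) / (-1/2) = 1/8 ✓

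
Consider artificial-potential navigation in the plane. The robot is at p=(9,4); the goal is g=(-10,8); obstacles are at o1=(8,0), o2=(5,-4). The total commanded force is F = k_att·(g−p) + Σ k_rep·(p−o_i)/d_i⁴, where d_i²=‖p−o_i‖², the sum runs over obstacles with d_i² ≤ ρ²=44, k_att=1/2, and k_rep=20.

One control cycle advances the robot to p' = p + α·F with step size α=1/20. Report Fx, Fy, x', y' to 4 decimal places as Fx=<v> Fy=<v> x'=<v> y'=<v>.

Fx=-9.4308 Fy=2.2768 x'=8.5285 y'=4.1138

F_att = 1/2·(g−p) = 1/2·(-19,4) = (-9.5000,2.0000)
o1: d²=17 ≤ ρ²=44; F_rep = 20·(1,4)/17² = (0.0692,0.2768)
o2: d²=80 > ρ²=44 → inactive
F = F_att + ΣF_rep = (-9.4308,2.2768)
p' = p + 1/20·F = (8.5285,4.1138)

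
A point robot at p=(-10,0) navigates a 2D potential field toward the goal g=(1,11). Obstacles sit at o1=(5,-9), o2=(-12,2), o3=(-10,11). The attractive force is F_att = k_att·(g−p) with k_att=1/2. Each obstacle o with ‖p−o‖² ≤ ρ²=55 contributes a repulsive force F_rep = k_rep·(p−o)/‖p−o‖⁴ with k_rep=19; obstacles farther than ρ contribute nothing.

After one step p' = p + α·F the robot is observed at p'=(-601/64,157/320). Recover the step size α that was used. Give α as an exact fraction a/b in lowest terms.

F_att = 1/2·(g−p) = 1/2·(11,11) = (5.5000,5.5000)
o1: d²=306 > ρ²=55 → inactive
o2: d²=8 ≤ ρ²=55; F_rep = 19·(2,-2)/8² = (0.5938,-0.5938)
o3: d²=121 > ρ²=55 → inactive
F = F_att + ΣF_rep = (6.0938,4.9062)
Δp = p'−p = (0.6094,0.4906); α = Δx/Fx = (39/64) / (195/32) = 1/10
check: Δy/Fy = (157/320) / (157/32) = 1/10 ✓

α = 1/10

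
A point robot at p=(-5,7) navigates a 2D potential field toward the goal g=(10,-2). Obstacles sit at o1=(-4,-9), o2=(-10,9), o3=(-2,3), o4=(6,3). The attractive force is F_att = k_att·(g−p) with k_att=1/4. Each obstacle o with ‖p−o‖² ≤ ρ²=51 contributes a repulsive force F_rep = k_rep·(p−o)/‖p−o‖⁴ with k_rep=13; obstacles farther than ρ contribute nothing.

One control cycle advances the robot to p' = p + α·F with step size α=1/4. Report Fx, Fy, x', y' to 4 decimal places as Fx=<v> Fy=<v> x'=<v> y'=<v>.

Fx=3.7649 Fy=-2.1977 x'=-4.0588 y'=6.4506

F_att = 1/4·(g−p) = 1/4·(15,-9) = (3.7500,-2.2500)
o1: d²=257 > ρ²=51 → inactive
o2: d²=29 ≤ ρ²=51; F_rep = 13·(5,-2)/29² = (0.0773,-0.0309)
o3: d²=25 ≤ ρ²=51; F_rep = 13·(-3,4)/25² = (-0.0624,0.0832)
o4: d²=137 > ρ²=51 → inactive
F = F_att + ΣF_rep = (3.7649,-2.1977)
p' = p + 1/4·F = (-4.0588,6.4506)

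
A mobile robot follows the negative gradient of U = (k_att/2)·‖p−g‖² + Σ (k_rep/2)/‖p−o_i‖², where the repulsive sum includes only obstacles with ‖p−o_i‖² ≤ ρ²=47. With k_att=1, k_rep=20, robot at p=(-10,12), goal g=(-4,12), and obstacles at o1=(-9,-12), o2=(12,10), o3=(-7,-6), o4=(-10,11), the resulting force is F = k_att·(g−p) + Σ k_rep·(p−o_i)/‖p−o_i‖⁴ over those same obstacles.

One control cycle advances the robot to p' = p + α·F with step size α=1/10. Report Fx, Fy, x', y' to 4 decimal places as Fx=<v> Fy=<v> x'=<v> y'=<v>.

Fx=6.0000 Fy=20.0000 x'=-9.4000 y'=14.0000

F_att = 1·(g−p) = 1·(6,0) = (6.0000,0.0000)
o1: d²=577 > ρ²=47 → inactive
o2: d²=488 > ρ²=47 → inactive
o3: d²=333 > ρ²=47 → inactive
o4: d²=1 ≤ ρ²=47; F_rep = 20·(0,1)/1² = (0.0000,20.0000)
F = F_att + ΣF_rep = (6.0000,20.0000)
p' = p + 1/10·F = (-9.4000,14.0000)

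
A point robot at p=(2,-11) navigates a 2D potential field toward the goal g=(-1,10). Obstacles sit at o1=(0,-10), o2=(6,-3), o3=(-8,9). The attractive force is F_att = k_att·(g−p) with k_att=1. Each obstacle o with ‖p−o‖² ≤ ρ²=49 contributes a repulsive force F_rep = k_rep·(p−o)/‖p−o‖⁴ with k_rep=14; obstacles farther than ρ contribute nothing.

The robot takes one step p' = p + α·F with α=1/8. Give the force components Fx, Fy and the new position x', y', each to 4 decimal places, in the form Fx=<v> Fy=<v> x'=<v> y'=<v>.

F_att = 1·(g−p) = 1·(-3,21) = (-3.0000,21.0000)
o1: d²=5 ≤ ρ²=49; F_rep = 14·(2,-1)/5² = (1.1200,-0.5600)
o2: d²=80 > ρ²=49 → inactive
o3: d²=500 > ρ²=49 → inactive
F = F_att + ΣF_rep = (-1.8800,20.4400)
p' = p + 1/8·F = (1.7650,-8.4450)

Fx=-1.8800 Fy=20.4400 x'=1.7650 y'=-8.4450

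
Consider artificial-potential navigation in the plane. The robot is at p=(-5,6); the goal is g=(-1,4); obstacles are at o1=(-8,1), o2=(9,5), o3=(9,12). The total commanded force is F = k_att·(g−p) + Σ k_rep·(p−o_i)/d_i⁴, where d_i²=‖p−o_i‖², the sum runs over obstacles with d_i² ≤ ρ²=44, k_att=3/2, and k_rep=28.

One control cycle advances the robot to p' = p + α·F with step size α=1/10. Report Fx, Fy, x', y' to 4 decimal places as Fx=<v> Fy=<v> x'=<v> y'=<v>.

Fx=6.0727 Fy=-2.8789 x'=-4.3927 y'=5.7121

F_att = 3/2·(g−p) = 3/2·(4,-2) = (6.0000,-3.0000)
o1: d²=34 ≤ ρ²=44; F_rep = 28·(3,5)/34² = (0.0727,0.1211)
o2: d²=197 > ρ²=44 → inactive
o3: d²=232 > ρ²=44 → inactive
F = F_att + ΣF_rep = (6.0727,-2.8789)
p' = p + 1/10·F = (-4.3927,5.7121)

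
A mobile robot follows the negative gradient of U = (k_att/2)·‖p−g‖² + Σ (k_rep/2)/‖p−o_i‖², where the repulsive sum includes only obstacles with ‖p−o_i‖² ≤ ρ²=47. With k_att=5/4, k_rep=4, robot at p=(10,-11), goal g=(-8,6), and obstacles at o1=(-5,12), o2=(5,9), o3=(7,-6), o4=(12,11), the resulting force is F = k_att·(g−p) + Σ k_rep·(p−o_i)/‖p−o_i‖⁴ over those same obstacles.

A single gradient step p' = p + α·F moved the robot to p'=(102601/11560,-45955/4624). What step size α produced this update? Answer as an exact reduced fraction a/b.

F_att = 5/4·(g−p) = 5/4·(-18,17) = (-22.5000,21.2500)
o1: d²=754 > ρ²=47 → inactive
o2: d²=425 > ρ²=47 → inactive
o3: d²=34 ≤ ρ²=47; F_rep = 4·(3,-5)/34² = (0.0104,-0.0173)
o4: d²=488 > ρ²=47 → inactive
F = F_att + ΣF_rep = (-22.4896,21.2327)
Δp = p'−p = (-1.1245,1.0616); α = Δx/Fx = (-12999/11560) / (-12999/578) = 1/20
check: Δy/Fy = (4909/4624) / (24545/1156) = 1/20 ✓

α = 1/20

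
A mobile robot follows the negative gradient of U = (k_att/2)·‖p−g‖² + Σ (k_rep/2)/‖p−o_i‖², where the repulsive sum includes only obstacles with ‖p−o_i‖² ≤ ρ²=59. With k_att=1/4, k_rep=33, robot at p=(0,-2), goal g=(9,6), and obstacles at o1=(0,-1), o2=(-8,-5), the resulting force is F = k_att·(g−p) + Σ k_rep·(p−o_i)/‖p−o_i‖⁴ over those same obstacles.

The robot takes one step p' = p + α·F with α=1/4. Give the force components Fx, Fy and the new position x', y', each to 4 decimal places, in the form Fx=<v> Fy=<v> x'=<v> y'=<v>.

Fx=2.2500 Fy=-31.0000 x'=0.5625 y'=-9.7500

F_att = 1/4·(g−p) = 1/4·(9,8) = (2.2500,2.0000)
o1: d²=1 ≤ ρ²=59; F_rep = 33·(0,-1)/1² = (0.0000,-33.0000)
o2: d²=73 > ρ²=59 → inactive
F = F_att + ΣF_rep = (2.2500,-31.0000)
p' = p + 1/4·F = (0.5625,-9.7500)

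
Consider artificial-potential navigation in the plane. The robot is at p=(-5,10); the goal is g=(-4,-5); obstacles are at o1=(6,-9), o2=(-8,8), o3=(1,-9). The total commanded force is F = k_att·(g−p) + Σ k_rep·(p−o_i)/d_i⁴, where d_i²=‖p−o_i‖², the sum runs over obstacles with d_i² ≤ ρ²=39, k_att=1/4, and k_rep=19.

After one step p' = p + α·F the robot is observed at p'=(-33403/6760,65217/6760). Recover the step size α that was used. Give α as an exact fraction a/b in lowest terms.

α = 1/10

F_att = 1/4·(g−p) = 1/4·(1,-15) = (0.2500,-3.7500)
o1: d²=482 > ρ²=39 → inactive
o2: d²=13 ≤ ρ²=39; F_rep = 19·(3,2)/13² = (0.3373,0.2249)
o3: d²=397 > ρ²=39 → inactive
F = F_att + ΣF_rep = (0.5873,-3.5251)
Δp = p'−p = (0.0587,-0.3525); α = Δx/Fx = (397/6760) / (397/676) = 1/10
check: Δy/Fy = (-2383/6760) / (-2383/676) = 1/10 ✓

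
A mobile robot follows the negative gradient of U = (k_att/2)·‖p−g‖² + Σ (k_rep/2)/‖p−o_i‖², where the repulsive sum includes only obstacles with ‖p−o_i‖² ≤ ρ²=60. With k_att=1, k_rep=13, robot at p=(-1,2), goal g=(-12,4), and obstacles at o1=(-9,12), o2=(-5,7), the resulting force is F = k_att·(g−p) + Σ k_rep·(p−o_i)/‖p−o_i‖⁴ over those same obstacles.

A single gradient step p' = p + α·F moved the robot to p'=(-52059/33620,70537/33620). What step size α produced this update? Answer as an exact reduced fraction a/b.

α = 1/20

F_att = 1·(g−p) = 1·(-11,2) = (-11.0000,2.0000)
o1: d²=164 > ρ²=60 → inactive
o2: d²=41 ≤ ρ²=60; F_rep = 13·(4,-5)/41² = (0.0309,-0.0387)
F = F_att + ΣF_rep = (-10.9691,1.9613)
Δp = p'−p = (-0.5485,0.0981); α = Δx/Fx = (-18439/33620) / (-18439/1681) = 1/20
check: Δy/Fy = (3297/33620) / (3297/1681) = 1/20 ✓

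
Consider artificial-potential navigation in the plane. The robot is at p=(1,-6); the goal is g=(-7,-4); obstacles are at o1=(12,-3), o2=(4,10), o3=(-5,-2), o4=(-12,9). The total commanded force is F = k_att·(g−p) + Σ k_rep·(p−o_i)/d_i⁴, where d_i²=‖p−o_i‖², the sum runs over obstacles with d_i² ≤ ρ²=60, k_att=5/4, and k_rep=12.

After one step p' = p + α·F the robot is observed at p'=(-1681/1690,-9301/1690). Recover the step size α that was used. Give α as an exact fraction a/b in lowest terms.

α = 1/5

F_att = 5/4·(g−p) = 5/4·(-8,2) = (-10.0000,2.5000)
o1: d²=130 > ρ²=60 → inactive
o2: d²=265 > ρ²=60 → inactive
o3: d²=52 ≤ ρ²=60; F_rep = 12·(6,-4)/52² = (0.0266,-0.0178)
o4: d²=394 > ρ²=60 → inactive
F = F_att + ΣF_rep = (-9.9734,2.4822)
Δp = p'−p = (-1.9947,0.4964); α = Δx/Fx = (-3371/1690) / (-3371/338) = 1/5
check: Δy/Fy = (839/1690) / (839/338) = 1/5 ✓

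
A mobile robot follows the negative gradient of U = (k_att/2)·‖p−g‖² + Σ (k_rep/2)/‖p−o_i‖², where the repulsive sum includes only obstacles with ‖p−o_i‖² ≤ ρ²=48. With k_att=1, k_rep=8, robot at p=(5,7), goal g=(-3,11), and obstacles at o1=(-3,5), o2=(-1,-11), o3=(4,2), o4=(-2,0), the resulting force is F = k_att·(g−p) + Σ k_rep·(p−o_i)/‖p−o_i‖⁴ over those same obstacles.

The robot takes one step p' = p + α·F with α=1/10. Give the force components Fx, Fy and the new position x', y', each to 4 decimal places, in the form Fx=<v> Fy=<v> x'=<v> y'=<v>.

F_att = 1·(g−p) = 1·(-8,4) = (-8.0000,4.0000)
o1: d²=68 > ρ²=48 → inactive
o2: d²=360 > ρ²=48 → inactive
o3: d²=26 ≤ ρ²=48; F_rep = 8·(1,5)/26² = (0.0118,0.0592)
o4: d²=98 > ρ²=48 → inactive
F = F_att + ΣF_rep = (-7.9882,4.0592)
p' = p + 1/10·F = (4.2012,7.4059)

Fx=-7.9882 Fy=4.0592 x'=4.2012 y'=7.4059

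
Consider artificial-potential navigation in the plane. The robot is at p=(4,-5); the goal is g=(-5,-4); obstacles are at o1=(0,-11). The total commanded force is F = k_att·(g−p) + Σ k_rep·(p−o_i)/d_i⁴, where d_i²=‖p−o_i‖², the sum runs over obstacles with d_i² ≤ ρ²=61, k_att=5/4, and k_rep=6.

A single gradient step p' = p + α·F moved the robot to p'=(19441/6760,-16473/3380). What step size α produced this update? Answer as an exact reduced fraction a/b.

F_att = 5/4·(g−p) = 5/4·(-9,1) = (-11.2500,1.2500)
o1: d²=52 ≤ ρ²=61; F_rep = 6·(4,6)/52² = (0.0089,0.0133)
F = F_att + ΣF_rep = (-11.2411,1.2633)
Δp = p'−p = (-1.1241,0.1263); α = Δx/Fx = (-7599/6760) / (-7599/676) = 1/10
check: Δy/Fy = (427/3380) / (427/338) = 1/10 ✓

α = 1/10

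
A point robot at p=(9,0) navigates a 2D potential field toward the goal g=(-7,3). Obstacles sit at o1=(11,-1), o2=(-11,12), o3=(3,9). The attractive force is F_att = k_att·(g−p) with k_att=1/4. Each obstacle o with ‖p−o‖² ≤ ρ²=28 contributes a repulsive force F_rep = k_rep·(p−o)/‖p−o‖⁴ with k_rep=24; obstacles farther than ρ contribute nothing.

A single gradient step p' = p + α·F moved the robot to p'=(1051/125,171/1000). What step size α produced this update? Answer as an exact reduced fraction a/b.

F_att = 1/4·(g−p) = 1/4·(-16,3) = (-4.0000,0.7500)
o1: d²=5 ≤ ρ²=28; F_rep = 24·(-2,1)/5² = (-1.9200,0.9600)
o2: d²=544 > ρ²=28 → inactive
o3: d²=117 > ρ²=28 → inactive
F = F_att + ΣF_rep = (-5.9200,1.7100)
Δp = p'−p = (-0.5920,0.1710); α = Δx/Fx = (-74/125) / (-148/25) = 1/10
check: Δy/Fy = (171/1000) / (171/100) = 1/10 ✓

α = 1/10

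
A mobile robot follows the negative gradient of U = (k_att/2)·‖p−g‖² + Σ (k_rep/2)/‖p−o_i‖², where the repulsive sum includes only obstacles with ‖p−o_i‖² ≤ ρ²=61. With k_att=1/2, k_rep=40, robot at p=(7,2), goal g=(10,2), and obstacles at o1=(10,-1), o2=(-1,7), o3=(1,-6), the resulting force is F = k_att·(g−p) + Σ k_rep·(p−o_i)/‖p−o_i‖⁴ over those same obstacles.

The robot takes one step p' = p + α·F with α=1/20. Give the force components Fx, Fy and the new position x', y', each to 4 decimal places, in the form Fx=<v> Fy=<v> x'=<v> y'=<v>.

F_att = 1/2·(g−p) = 1/2·(3,0) = (1.5000,0.0000)
o1: d²=18 ≤ ρ²=61; F_rep = 40·(-3,3)/18² = (-0.3704,0.3704)
o2: d²=89 > ρ²=61 → inactive
o3: d²=100 > ρ²=61 → inactive
F = F_att + ΣF_rep = (1.1296,0.3704)
p' = p + 1/20·F = (7.0565,2.0185)

Fx=1.1296 Fy=0.3704 x'=7.0565 y'=2.0185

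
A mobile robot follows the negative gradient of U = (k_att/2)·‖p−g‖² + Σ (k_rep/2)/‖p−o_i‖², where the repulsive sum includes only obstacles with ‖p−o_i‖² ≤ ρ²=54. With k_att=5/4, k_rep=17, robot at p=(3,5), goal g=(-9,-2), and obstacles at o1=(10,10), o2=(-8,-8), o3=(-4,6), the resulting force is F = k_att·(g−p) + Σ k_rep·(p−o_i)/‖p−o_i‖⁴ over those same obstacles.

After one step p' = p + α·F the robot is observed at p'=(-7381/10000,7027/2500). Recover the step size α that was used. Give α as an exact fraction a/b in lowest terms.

α = 1/4

F_att = 5/4·(g−p) = 5/4·(-12,-7) = (-15.0000,-8.7500)
o1: d²=74 > ρ²=54 → inactive
o2: d²=290 > ρ²=54 → inactive
o3: d²=50 ≤ ρ²=54; F_rep = 17·(7,-1)/50² = (0.0476,-0.0068)
F = F_att + ΣF_rep = (-14.9524,-8.7568)
Δp = p'−p = (-3.7381,-2.1892); α = Δx/Fx = (-37381/10000) / (-37381/2500) = 1/4
check: Δy/Fy = (-5473/2500) / (-5473/625) = 1/4 ✓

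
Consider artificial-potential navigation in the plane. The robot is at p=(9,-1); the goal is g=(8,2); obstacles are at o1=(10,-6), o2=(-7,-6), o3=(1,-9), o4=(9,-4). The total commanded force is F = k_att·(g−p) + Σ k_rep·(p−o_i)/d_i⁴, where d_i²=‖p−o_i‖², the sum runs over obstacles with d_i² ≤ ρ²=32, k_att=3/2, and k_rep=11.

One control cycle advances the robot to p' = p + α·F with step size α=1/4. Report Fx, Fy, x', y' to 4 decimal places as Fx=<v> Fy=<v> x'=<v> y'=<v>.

F_att = 3/2·(g−p) = 3/2·(-1,3) = (-1.5000,4.5000)
o1: d²=26 ≤ ρ²=32; F_rep = 11·(-1,5)/26² = (-0.0163,0.0814)
o2: d²=281 > ρ²=32 → inactive
o3: d²=128 > ρ²=32 → inactive
o4: d²=9 ≤ ρ²=32; F_rep = 11·(0,3)/9² = (0.0000,0.4074)
F = F_att + ΣF_rep = (-1.5163,4.9888)
p' = p + 1/4·F = (8.6209,0.2472)

Fx=-1.5163 Fy=4.9888 x'=8.6209 y'=0.2472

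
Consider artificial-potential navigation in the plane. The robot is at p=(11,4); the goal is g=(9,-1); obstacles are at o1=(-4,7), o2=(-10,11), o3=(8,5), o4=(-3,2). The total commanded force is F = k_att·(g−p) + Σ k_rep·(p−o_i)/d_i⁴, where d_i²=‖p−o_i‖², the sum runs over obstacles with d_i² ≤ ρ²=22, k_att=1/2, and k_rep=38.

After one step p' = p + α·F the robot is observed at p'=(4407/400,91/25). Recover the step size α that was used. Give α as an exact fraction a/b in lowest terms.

F_att = 1/2·(g−p) = 1/2·(-2,-5) = (-1.0000,-2.5000)
o1: d²=234 > ρ²=22 → inactive
o2: d²=490 > ρ²=22 → inactive
o3: d²=10 ≤ ρ²=22; F_rep = 38·(3,-1)/10² = (1.1400,-0.3800)
o4: d²=200 > ρ²=22 → inactive
F = F_att + ΣF_rep = (0.1400,-2.8800)
Δp = p'−p = (0.0175,-0.3600); α = Δx/Fx = (7/400) / (7/50) = 1/8
check: Δy/Fy = (-9/25) / (-72/25) = 1/8 ✓

α = 1/8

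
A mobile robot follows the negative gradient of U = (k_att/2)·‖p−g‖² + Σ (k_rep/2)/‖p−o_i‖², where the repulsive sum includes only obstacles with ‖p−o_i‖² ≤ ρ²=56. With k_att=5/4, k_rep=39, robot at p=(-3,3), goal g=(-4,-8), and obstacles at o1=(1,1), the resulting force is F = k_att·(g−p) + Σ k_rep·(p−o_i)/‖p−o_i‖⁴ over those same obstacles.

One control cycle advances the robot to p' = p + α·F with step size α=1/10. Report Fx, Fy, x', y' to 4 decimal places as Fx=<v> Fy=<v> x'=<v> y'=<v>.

Fx=-1.6400 Fy=-13.5550 x'=-3.1640 y'=1.6445

F_att = 5/4·(g−p) = 5/4·(-1,-11) = (-1.2500,-13.7500)
o1: d²=20 ≤ ρ²=56; F_rep = 39·(-4,2)/20² = (-0.3900,0.1950)
F = F_att + ΣF_rep = (-1.6400,-13.5550)
p' = p + 1/10·F = (-3.1640,1.6445)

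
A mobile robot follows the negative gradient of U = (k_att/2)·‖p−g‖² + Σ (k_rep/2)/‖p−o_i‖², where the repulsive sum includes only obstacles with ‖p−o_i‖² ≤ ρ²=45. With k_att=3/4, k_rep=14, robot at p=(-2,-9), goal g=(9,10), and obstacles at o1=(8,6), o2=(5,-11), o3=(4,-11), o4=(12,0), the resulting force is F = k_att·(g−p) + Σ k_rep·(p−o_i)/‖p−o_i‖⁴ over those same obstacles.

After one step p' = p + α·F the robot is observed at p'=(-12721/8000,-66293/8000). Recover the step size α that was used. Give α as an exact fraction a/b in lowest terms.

F_att = 3/4·(g−p) = 3/4·(11,19) = (8.2500,14.2500)
o1: d²=325 > ρ²=45 → inactive
o2: d²=53 > ρ²=45 → inactive
o3: d²=40 ≤ ρ²=45; F_rep = 14·(-6,2)/40² = (-0.0525,0.0175)
o4: d²=277 > ρ²=45 → inactive
F = F_att + ΣF_rep = (8.1975,14.2675)
Δp = p'−p = (0.4099,0.7134); α = Δx/Fx = (3279/8000) / (3279/400) = 1/20
check: Δy/Fy = (5707/8000) / (5707/400) = 1/20 ✓

α = 1/20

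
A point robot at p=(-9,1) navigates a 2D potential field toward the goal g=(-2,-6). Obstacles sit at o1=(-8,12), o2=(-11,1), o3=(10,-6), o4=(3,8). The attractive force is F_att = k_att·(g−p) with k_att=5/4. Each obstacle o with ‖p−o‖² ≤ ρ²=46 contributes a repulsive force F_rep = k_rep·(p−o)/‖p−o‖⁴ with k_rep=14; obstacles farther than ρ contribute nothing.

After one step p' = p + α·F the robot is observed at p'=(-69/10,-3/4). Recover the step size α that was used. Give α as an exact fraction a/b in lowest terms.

α = 1/5

F_att = 5/4·(g−p) = 5/4·(7,-7) = (8.7500,-8.7500)
o1: d²=122 > ρ²=46 → inactive
o2: d²=4 ≤ ρ²=46; F_rep = 14·(2,0)/4² = (1.7500,0.0000)
o3: d²=410 > ρ²=46 → inactive
o4: d²=193 > ρ²=46 → inactive
F = F_att + ΣF_rep = (10.5000,-8.7500)
Δp = p'−p = (2.1000,-1.7500); α = Δx/Fx = (21/10) / (21/2) = 1/5
check: Δy/Fy = (-7/4) / (-35/4) = 1/5 ✓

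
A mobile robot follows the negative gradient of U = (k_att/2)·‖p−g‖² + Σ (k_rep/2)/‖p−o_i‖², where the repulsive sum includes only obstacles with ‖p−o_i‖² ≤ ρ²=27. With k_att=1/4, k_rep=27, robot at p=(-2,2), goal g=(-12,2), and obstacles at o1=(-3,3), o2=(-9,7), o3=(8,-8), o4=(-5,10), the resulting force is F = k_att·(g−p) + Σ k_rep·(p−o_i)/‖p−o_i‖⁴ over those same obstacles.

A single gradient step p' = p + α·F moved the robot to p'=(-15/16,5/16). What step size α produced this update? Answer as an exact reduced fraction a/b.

F_att = 1/4·(g−p) = 1/4·(-10,0) = (-2.5000,0.0000)
o1: d²=2 ≤ ρ²=27; F_rep = 27·(1,-1)/2² = (6.7500,-6.7500)
o2: d²=74 > ρ²=27 → inactive
o3: d²=200 > ρ²=27 → inactive
o4: d²=73 > ρ²=27 → inactive
F = F_att + ΣF_rep = (4.2500,-6.7500)
Δp = p'−p = (1.0625,-1.6875); α = Δx/Fx = (17/16) / (17/4) = 1/4
check: Δy/Fy = (-27/16) / (-27/4) = 1/4 ✓

α = 1/4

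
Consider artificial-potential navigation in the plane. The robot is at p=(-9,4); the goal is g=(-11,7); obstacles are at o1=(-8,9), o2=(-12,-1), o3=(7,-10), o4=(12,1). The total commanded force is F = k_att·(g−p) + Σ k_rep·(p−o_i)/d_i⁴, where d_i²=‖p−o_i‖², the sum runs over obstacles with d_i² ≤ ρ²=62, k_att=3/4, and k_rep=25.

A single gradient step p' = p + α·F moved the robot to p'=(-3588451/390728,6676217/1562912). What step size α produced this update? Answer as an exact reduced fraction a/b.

F_att = 3/4·(g−p) = 3/4·(-2,3) = (-1.5000,2.2500)
o1: d²=26 ≤ ρ²=62; F_rep = 25·(-1,-5)/26² = (-0.0370,-0.1849)
o2: d²=34 ≤ ρ²=62; F_rep = 25·(3,5)/34² = (0.0649,0.1081)
o3: d²=452 > ρ²=62 → inactive
o4: d²=450 > ρ²=62 → inactive
F = F_att + ΣF_rep = (-1.4721,2.1732)
Δp = p'−p = (-0.1840,0.2717); α = Δx/Fx = (-71899/390728) / (-71899/48841) = 1/8
check: Δy/Fy = (424569/1562912) / (424569/195364) = 1/8 ✓

α = 1/8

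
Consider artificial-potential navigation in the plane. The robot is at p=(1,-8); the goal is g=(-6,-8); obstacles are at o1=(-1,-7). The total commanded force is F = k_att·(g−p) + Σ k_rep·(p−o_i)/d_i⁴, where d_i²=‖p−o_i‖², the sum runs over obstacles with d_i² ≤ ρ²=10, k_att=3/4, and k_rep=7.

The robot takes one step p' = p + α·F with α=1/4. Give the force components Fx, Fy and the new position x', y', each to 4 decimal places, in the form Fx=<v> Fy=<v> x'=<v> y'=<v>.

Fx=-4.6900 Fy=-0.2800 x'=-0.1725 y'=-8.0700

F_att = 3/4·(g−p) = 3/4·(-7,0) = (-5.2500,0.0000)
o1: d²=5 ≤ ρ²=10; F_rep = 7·(2,-1)/5² = (0.5600,-0.2800)
F = F_att + ΣF_rep = (-4.6900,-0.2800)
p' = p + 1/4·F = (-0.1725,-8.0700)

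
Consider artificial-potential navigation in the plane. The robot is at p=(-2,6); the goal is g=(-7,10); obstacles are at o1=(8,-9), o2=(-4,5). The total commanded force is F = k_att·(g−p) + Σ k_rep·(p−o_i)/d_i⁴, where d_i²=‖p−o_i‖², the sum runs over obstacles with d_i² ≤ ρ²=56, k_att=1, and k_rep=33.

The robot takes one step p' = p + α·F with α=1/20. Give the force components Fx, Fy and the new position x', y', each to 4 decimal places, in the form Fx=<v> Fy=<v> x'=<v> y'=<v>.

Fx=-2.3600 Fy=5.3200 x'=-2.1180 y'=6.2660

F_att = 1·(g−p) = 1·(-5,4) = (-5.0000,4.0000)
o1: d²=325 > ρ²=56 → inactive
o2: d²=5 ≤ ρ²=56; F_rep = 33·(2,1)/5² = (2.6400,1.3200)
F = F_att + ΣF_rep = (-2.3600,5.3200)
p' = p + 1/20·F = (-2.1180,6.2660)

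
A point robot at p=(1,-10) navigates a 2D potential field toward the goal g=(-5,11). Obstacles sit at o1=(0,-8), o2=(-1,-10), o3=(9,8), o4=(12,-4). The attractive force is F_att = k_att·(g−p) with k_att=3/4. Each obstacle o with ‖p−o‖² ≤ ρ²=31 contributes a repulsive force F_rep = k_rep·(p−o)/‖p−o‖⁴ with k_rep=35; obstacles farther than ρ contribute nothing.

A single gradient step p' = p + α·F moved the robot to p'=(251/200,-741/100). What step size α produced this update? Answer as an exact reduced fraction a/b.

α = 1/5

F_att = 3/4·(g−p) = 3/4·(-6,21) = (-4.5000,15.7500)
o1: d²=5 ≤ ρ²=31; F_rep = 35·(1,-2)/5² = (1.4000,-2.8000)
o2: d²=4 ≤ ρ²=31; F_rep = 35·(2,0)/4² = (4.3750,0.0000)
o3: d²=388 > ρ²=31 → inactive
o4: d²=157 > ρ²=31 → inactive
F = F_att + ΣF_rep = (1.2750,12.9500)
Δp = p'−p = (0.2550,2.5900); α = Δx/Fx = (51/200) / (51/40) = 1/5
check: Δy/Fy = (259/100) / (259/20) = 1/5 ✓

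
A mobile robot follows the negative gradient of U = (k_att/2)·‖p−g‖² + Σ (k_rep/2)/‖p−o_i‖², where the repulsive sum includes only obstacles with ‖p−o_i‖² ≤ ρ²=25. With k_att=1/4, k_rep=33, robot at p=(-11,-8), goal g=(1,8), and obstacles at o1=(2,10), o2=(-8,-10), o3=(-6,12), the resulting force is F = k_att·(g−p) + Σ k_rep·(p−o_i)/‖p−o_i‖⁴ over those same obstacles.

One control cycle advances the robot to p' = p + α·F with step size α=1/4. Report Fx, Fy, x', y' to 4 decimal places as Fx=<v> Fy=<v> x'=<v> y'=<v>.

F_att = 1/4·(g−p) = 1/4·(12,16) = (3.0000,4.0000)
o1: d²=493 > ρ²=25 → inactive
o2: d²=13 ≤ ρ²=25; F_rep = 33·(-3,2)/13² = (-0.5858,0.3905)
o3: d²=425 > ρ²=25 → inactive
F = F_att + ΣF_rep = (2.4142,4.3905)
p' = p + 1/4·F = (-10.3964,-6.9024)

Fx=2.4142 Fy=4.3905 x'=-10.3964 y'=-6.9024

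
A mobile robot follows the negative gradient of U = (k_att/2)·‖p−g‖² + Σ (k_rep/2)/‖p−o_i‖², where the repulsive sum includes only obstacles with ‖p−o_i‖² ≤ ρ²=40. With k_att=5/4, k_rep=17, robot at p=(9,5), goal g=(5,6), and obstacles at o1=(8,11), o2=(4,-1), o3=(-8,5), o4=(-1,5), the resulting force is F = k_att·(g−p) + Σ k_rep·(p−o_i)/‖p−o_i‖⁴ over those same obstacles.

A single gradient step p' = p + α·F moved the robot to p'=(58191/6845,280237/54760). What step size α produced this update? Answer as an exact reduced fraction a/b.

F_att = 5/4·(g−p) = 5/4·(-4,1) = (-5.0000,1.2500)
o1: d²=37 ≤ ρ²=40; F_rep = 17·(1,-6)/37² = (0.0124,-0.0745)
o2: d²=61 > ρ²=40 → inactive
o3: d²=289 > ρ²=40 → inactive
o4: d²=100 > ρ²=40 → inactive
F = F_att + ΣF_rep = (-4.9876,1.1755)
Δp = p'−p = (-0.4988,0.1175); α = Δx/Fx = (-3414/6845) / (-6828/1369) = 1/10
check: Δy/Fy = (6437/54760) / (6437/5476) = 1/10 ✓

α = 1/10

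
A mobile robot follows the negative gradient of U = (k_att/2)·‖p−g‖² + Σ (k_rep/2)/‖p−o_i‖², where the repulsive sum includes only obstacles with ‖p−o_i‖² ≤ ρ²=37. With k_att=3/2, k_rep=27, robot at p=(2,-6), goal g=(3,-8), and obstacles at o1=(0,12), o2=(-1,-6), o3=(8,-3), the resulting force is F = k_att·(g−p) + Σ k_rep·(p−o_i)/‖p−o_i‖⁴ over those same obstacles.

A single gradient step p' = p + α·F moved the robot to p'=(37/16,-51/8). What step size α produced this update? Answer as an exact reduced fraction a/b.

α = 1/8

F_att = 3/2·(g−p) = 3/2·(1,-2) = (1.5000,-3.0000)
o1: d²=328 > ρ²=37 → inactive
o2: d²=9 ≤ ρ²=37; F_rep = 27·(3,0)/9² = (1.0000,0.0000)
o3: d²=45 > ρ²=37 → inactive
F = F_att + ΣF_rep = (2.5000,-3.0000)
Δp = p'−p = (0.3125,-0.3750); α = Δx/Fx = (5/16) / (5/2) = 1/8
check: Δy/Fy = (-3/8) / (-3) = 1/8 ✓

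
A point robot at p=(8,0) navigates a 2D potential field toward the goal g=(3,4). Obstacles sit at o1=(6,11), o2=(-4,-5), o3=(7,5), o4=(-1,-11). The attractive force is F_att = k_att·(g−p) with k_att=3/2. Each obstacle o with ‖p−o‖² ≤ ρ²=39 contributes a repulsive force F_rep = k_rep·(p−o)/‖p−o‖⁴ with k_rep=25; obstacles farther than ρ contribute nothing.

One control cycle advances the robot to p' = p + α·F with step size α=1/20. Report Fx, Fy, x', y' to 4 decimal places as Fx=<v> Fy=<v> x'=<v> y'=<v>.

F_att = 3/2·(g−p) = 3/2·(-5,4) = (-7.5000,6.0000)
o1: d²=125 > ρ²=39 → inactive
o2: d²=169 > ρ²=39 → inactive
o3: d²=26 ≤ ρ²=39; F_rep = 25·(1,-5)/26² = (0.0370,-0.1849)
o4: d²=202 > ρ²=39 → inactive
F = F_att + ΣF_rep = (-7.4630,5.8151)
p' = p + 1/20·F = (7.6268,0.2908)

Fx=-7.4630 Fy=5.8151 x'=7.6268 y'=0.2908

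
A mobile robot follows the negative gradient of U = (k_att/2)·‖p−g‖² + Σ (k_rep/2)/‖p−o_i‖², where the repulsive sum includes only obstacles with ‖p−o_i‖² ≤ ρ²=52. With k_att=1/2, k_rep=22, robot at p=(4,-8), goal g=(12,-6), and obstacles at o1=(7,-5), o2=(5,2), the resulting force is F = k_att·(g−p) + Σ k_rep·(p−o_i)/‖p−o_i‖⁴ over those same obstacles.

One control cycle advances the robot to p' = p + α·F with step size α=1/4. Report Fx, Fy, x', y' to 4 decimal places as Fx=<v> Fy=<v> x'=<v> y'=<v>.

Fx=3.7963 Fy=0.7963 x'=4.9491 y'=-7.8009

F_att = 1/2·(g−p) = 1/2·(8,2) = (4.0000,1.0000)
o1: d²=18 ≤ ρ²=52; F_rep = 22·(-3,-3)/18² = (-0.2037,-0.2037)
o2: d²=101 > ρ²=52 → inactive
F = F_att + ΣF_rep = (3.7963,0.7963)
p' = p + 1/4·F = (4.9491,-7.8009)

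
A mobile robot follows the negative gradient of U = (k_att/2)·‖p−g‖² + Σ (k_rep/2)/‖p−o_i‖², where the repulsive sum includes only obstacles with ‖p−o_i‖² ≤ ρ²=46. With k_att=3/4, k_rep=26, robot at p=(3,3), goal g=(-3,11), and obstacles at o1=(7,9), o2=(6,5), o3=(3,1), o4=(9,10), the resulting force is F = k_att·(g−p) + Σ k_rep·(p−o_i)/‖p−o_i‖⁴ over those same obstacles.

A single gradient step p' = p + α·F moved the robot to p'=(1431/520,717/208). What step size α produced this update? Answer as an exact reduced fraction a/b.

α = 1/20

F_att = 3/4·(g−p) = 3/4·(-6,8) = (-4.5000,6.0000)
o1: d²=52 > ρ²=46 → inactive
o2: d²=13 ≤ ρ²=46; F_rep = 26·(-3,-2)/13² = (-0.4615,-0.3077)
o3: d²=4 ≤ ρ²=46; F_rep = 26·(0,2)/4² = (0.0000,3.2500)
o4: d²=85 > ρ²=46 → inactive
F = F_att + ΣF_rep = (-4.9615,8.9423)
Δp = p'−p = (-0.2481,0.4471); α = Δx/Fx = (-129/520) / (-129/26) = 1/20
check: Δy/Fy = (93/208) / (465/52) = 1/20 ✓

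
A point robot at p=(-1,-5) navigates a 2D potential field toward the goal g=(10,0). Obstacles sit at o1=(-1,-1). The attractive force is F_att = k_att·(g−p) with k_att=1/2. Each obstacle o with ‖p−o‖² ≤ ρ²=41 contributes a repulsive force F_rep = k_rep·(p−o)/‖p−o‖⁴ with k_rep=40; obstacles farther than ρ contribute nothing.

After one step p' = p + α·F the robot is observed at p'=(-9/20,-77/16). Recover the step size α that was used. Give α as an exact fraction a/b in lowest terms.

F_att = 1/2·(g−p) = 1/2·(11,5) = (5.5000,2.5000)
o1: d²=16 ≤ ρ²=41; F_rep = 40·(0,-4)/16² = (0.0000,-0.6250)
F = F_att + ΣF_rep = (5.5000,1.8750)
Δp = p'−p = (0.5500,0.1875); α = Δx/Fx = (11/20) / (11/2) = 1/10
check: Δy/Fy = (3/16) / (15/8) = 1/10 ✓

α = 1/10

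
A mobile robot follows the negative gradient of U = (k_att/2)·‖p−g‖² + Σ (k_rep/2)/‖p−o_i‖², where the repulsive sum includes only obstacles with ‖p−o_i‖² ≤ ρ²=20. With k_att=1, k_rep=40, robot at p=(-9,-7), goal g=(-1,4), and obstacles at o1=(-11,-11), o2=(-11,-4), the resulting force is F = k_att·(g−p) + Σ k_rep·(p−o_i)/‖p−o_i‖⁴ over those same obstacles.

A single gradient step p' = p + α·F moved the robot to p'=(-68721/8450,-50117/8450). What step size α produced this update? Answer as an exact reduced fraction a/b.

α = 1/10

F_att = 1·(g−p) = 1·(8,11) = (8.0000,11.0000)
o1: d²=20 ≤ ρ²=20; F_rep = 40·(2,4)/20² = (0.2000,0.4000)
o2: d²=13 ≤ ρ²=20; F_rep = 40·(2,-3)/13² = (0.4734,-0.7101)
F = F_att + ΣF_rep = (8.6734,10.6899)
Δp = p'−p = (0.8673,1.0690); α = Δx/Fx = (7329/8450) / (7329/845) = 1/10
check: Δy/Fy = (9033/8450) / (9033/845) = 1/10 ✓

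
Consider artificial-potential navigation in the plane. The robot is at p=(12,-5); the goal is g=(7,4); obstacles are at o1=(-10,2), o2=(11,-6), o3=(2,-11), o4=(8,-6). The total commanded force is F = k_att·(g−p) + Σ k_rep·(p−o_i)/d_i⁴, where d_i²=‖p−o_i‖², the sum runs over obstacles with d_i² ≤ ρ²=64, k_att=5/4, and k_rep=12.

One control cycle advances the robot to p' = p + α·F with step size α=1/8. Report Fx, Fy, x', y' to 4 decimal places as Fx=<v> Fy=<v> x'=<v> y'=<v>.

F_att = 5/4·(g−p) = 5/4·(-5,9) = (-6.2500,11.2500)
o1: d²=533 > ρ²=64 → inactive
o2: d²=2 ≤ ρ²=64; F_rep = 12·(1,1)/2² = (3.0000,3.0000)
o3: d²=136 > ρ²=64 → inactive
o4: d²=17 ≤ ρ²=64; F_rep = 12·(4,1)/17² = (0.1661,0.0415)
F = F_att + ΣF_rep = (-3.0839,14.2915)
p' = p + 1/8·F = (11.6145,-3.2136)

Fx=-3.0839 Fy=14.2915 x'=11.6145 y'=-3.2136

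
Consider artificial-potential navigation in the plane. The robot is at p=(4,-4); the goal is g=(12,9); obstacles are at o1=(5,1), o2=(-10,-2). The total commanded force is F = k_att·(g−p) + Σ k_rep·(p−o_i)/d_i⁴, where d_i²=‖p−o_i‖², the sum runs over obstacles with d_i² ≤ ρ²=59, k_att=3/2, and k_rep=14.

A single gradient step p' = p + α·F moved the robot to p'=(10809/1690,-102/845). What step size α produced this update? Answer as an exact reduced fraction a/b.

F_att = 3/2·(g−p) = 3/2·(8,13) = (12.0000,19.5000)
o1: d²=26 ≤ ρ²=59; F_rep = 14·(-1,-5)/26² = (-0.0207,-0.1036)
o2: d²=200 > ρ²=59 → inactive
F = F_att + ΣF_rep = (11.9793,19.3964)
Δp = p'−p = (2.3959,3.8793); α = Δx/Fx = (4049/1690) / (4049/338) = 1/5
check: Δy/Fy = (3278/845) / (3278/169) = 1/5 ✓

α = 1/5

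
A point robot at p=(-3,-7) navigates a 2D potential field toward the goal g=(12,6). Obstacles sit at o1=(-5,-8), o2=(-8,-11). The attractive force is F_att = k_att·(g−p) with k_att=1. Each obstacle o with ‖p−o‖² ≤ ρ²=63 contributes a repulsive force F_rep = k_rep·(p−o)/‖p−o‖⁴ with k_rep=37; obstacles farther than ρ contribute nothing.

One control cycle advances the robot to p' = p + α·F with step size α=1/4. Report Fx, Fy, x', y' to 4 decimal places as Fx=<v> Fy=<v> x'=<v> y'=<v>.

F_att = 1·(g−p) = 1·(15,13) = (15.0000,13.0000)
o1: d²=5 ≤ ρ²=63; F_rep = 37·(2,1)/5² = (2.9600,1.4800)
o2: d²=41 ≤ ρ²=63; F_rep = 37·(5,4)/41² = (0.1101,0.0880)
F = F_att + ΣF_rep = (18.0701,14.5680)
p' = p + 1/4·F = (1.5175,-3.3580)

Fx=18.0701 Fy=14.5680 x'=1.5175 y'=-3.3580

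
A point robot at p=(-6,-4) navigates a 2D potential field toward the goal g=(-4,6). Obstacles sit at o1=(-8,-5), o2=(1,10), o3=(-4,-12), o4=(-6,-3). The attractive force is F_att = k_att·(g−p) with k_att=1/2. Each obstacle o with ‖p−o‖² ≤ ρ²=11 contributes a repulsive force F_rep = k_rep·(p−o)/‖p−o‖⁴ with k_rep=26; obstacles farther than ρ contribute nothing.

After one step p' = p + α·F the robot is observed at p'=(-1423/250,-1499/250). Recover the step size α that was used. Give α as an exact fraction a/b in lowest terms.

α = 1/10

F_att = 1/2·(g−p) = 1/2·(2,10) = (1.0000,5.0000)
o1: d²=5 ≤ ρ²=11; F_rep = 26·(2,1)/5² = (2.0800,1.0400)
o2: d²=245 > ρ²=11 → inactive
o3: d²=68 > ρ²=11 → inactive
o4: d²=1 ≤ ρ²=11; F_rep = 26·(0,-1)/1² = (0.0000,-26.0000)
F = F_att + ΣF_rep = (3.0800,-19.9600)
Δp = p'−p = (0.3080,-1.9960); α = Δx/Fx = (77/250) / (77/25) = 1/10
check: Δy/Fy = (-499/250) / (-499/25) = 1/10 ✓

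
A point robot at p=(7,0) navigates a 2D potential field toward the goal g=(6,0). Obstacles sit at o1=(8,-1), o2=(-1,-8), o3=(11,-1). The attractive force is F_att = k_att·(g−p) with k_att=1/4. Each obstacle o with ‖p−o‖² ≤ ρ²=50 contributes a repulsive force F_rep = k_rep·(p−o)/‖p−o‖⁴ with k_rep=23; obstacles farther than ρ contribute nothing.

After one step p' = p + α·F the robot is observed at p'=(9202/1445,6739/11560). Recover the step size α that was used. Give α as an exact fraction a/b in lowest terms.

F_att = 1/4·(g−p) = 1/4·(-1,0) = (-0.2500,0.0000)
o1: d²=2 ≤ ρ²=50; F_rep = 23·(-1,1)/2² = (-5.7500,5.7500)
o2: d²=128 > ρ²=50 → inactive
o3: d²=17 ≤ ρ²=50; F_rep = 23·(-4,1)/17² = (-0.3183,0.0796)
F = F_att + ΣF_rep = (-6.3183,5.8296)
Δp = p'−p = (-0.6318,0.5830); α = Δx/Fx = (-913/1445) / (-1826/289) = 1/10
check: Δy/Fy = (6739/11560) / (6739/1156) = 1/10 ✓

α = 1/10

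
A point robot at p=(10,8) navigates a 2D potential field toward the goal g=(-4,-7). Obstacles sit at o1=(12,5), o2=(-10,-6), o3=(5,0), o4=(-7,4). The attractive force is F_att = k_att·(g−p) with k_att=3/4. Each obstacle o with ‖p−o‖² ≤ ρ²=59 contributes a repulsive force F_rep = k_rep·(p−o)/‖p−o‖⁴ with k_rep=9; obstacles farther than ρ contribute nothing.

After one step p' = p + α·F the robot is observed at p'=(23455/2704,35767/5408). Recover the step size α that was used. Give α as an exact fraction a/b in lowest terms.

α = 1/8

F_att = 3/4·(g−p) = 3/4·(-14,-15) = (-10.5000,-11.2500)
o1: d²=13 ≤ ρ²=59; F_rep = 9·(-2,3)/13² = (-0.1065,0.1598)
o2: d²=596 > ρ²=59 → inactive
o3: d²=89 > ρ²=59 → inactive
o4: d²=305 > ρ²=59 → inactive
F = F_att + ΣF_rep = (-10.6065,-11.0902)
Δp = p'−p = (-1.3258,-1.3863); α = Δx/Fx = (-3585/2704) / (-3585/338) = 1/8
check: Δy/Fy = (-7497/5408) / (-7497/676) = 1/8 ✓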